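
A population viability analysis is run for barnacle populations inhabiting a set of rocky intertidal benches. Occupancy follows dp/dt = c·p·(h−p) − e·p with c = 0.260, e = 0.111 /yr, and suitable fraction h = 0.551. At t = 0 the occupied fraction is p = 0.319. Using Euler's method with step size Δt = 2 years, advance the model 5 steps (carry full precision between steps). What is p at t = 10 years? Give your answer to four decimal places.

Update rule: p ← p + [c·p·(h−p) − e·p]·Δt with Δt = 2.
step 1: Δp = -0.03233, p = 0.28667
step 2: Δp = -0.02424, p = 0.26243
step 3: Δp = -0.01888, p = 0.24355
step 4: Δp = -0.01513, p = 0.22842
step 5: Δp = -0.01239, p = 0.21603

0.2160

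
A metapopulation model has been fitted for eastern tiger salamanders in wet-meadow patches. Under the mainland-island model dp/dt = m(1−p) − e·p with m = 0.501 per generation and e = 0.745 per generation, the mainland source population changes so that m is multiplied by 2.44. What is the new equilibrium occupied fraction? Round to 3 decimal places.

Before: p* = 0.501/(0.501+0.745) = 0.4021.
After: m = 1.22244, e = 0.745; p* = 1.22244/1.9674 = 0.6213.

0.621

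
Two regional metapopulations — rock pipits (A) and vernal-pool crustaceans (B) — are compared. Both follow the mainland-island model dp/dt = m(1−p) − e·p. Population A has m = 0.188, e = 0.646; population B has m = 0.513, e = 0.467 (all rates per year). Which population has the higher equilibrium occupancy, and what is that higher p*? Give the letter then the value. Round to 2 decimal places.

A: p*_A = m/(m+e) = 0.188/0.8340 = 0.2254.
B: p*_B = 0.513/0.9800 = 0.5235.
B is higher at 0.5235.

B, 0.52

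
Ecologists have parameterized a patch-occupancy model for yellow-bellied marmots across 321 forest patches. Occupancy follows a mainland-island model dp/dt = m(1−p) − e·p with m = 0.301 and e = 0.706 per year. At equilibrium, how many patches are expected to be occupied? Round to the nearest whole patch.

96

p* = m/(m+e) = 0.301/1.0070 = 0.2989.
Expected occupied patches = N × p* = 321 × 0.2989 = 95.95 ≈ 96.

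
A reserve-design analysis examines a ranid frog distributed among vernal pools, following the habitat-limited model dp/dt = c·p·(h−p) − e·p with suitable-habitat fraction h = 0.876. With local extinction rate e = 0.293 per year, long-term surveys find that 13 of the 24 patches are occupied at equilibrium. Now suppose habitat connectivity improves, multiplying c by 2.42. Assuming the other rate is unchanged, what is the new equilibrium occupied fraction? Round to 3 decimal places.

0.738

Observed p* = 13/24 = 0.54167.
Balance c(h−p*) = e gives c = e/(0.876 − 0.54167) = 0.293/0.33433 = 0.87638.
New p* = 0.876 − e/c = 0.876 − 0.29300/2.12084 = 0.73785.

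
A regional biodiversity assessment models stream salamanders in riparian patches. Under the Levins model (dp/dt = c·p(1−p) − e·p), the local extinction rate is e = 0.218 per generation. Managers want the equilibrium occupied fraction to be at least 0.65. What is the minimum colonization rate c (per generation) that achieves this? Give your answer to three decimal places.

p* = 1 − e/c ≥ 0.65 requires e/c ≤ 0.3500, i.e. c ≥ e/0.3500.
c_min = 0.218/0.3500 = 0.6229.

0.623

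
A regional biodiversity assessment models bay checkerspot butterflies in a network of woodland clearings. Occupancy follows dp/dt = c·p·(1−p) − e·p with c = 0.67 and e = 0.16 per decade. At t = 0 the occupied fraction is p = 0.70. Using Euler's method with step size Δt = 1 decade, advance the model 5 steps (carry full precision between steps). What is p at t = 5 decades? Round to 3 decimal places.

Update rule: p ← p + [c·p·(1−p) − e·p]·Δt with Δt = 1.
  1  |  dp/dt·Δt = +0.028700  |  p_1 = 0.728700
  2  |  dp/dt·Δt = +0.015865  |  p_2 = 0.744565
  3  |  dp/dt·Δt = +0.008296  |  p_3 = 0.752860
  4  |  dp/dt·Δt = +0.004204  |  p_4 = 0.757064
  5  |  dp/dt·Δt = +0.002095  |  p_5 = 0.759159

0.759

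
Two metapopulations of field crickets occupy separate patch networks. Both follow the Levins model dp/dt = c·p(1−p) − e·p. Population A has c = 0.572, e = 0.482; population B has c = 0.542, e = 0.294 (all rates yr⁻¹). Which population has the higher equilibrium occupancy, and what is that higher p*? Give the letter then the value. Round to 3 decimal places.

A: p*_A = 1 − 0.482/0.572 = 0.1573.
B: p*_B = 1 − 0.294/0.542 = 0.4576.
B is higher at 0.4576.

B, 0.458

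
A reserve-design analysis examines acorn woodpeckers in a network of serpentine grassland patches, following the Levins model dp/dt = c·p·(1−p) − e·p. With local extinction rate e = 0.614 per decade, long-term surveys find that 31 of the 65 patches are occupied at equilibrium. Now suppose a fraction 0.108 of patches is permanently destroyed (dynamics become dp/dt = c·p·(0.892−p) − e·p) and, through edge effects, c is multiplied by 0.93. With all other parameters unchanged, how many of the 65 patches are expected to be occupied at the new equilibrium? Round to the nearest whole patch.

Observed p* = 31/65 = 0.47692.
Balance c(1−p*) = e gives c = e/(1 − 0.47692) = 0.614/0.52308 = 1.17382.
New p* = 0.892 − e/c = 0.892 − 0.61400/1.09165 = 0.32955.
Expected occupied = 65 × 0.32955 = 21.42 ≈ 21.

21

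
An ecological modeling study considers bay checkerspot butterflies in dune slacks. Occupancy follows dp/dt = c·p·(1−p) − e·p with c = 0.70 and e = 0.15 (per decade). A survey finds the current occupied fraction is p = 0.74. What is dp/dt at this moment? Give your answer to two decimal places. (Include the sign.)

0.02

Colonization term: c·p·(1−p) = 0.70×0.74×0.2600 = 0.13468.
Extinction term: e·p = 0.11100.
dp/dt = 0.13468 − 0.11100 = 0.02368.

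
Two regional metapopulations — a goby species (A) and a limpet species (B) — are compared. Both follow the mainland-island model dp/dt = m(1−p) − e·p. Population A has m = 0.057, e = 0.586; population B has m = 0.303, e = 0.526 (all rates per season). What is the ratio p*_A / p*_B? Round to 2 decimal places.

0.24

A: p*_A = m/(m+e) = 0.057/0.6430 = 0.0886.
B: p*_B = 0.303/0.8290 = 0.3655.
p*_A / p*_B = 0.0886/0.3655 = 0.2425.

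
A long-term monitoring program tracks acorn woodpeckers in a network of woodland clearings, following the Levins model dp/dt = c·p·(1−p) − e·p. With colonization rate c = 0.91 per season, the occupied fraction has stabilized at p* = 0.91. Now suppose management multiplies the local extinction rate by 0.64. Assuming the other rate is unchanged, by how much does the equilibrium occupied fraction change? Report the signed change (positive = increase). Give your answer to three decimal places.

0.032

Balance c(1−p*) = e gives e = 0.91×(1 − 0.91000) = 0.08190.
New p* = 1 − e/c = 1 − 0.05242/0.91000 = 0.94240.
Δp* = 0.94240 − 0.91000 = +0.03240.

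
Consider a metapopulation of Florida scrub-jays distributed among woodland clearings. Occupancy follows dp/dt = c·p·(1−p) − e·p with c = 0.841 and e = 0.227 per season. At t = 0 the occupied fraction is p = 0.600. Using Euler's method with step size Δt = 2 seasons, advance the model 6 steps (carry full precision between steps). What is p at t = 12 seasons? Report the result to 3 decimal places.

0.730

Update rule: p ← p + [c·p·(1−p) − e·p]·Δt with Δt = 2.
step 1: Δp = +0.13128, p = 0.73128
step 2: Δp = -0.00147, p = 0.72981
step 3: Δp = +0.00034, p = 0.73015
step 4: Δp = -0.00008, p = 0.73007
step 5: Δp = +0.00002, p = 0.73009
step 6: Δp = -0.00000, p = 0.73008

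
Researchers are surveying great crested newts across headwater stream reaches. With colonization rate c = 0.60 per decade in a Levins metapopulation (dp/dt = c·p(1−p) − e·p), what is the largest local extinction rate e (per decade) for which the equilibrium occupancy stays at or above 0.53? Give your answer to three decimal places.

1 − e/c ≥ 0.53 ⇒ e ≤ c(1 − 0.53) = 0.60 × 0.4700.
e_max = 0.2820.

0.282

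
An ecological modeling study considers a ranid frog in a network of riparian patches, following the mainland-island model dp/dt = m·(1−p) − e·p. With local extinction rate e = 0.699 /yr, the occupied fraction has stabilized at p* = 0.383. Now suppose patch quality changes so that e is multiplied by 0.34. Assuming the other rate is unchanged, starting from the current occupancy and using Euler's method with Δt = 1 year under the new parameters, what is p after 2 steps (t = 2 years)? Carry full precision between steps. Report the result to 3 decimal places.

Balance m(1−p*) = e·p* gives m = e·p*/(1−p*) = 0.699×0.38300/0.61700 = 0.43390.
Starting from p₀ = 0.38300; update p ← p + (dp/dt)·Δt with the new parameters.
t = 1: p = 0.38300 + (+0.17669) = 0.55969
t = 2: p = 0.55969 + (+0.05803) = 0.61773

0.618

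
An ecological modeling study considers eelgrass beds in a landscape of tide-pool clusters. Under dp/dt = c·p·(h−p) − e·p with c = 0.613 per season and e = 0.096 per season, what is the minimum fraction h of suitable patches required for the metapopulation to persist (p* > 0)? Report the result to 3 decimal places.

0.157

p* = h − e/c is positive only when h > e/c.
h_min = e/c = 0.096/0.613 = 0.1566.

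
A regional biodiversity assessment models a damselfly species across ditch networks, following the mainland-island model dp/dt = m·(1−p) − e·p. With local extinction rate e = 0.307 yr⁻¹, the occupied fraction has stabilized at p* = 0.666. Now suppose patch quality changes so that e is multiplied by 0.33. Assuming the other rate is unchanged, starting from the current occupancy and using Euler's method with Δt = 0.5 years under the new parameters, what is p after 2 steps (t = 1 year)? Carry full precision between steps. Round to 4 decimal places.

0.7786

Balance m(1−p*) = e·p* gives m = e·p*/(1−p*) = 0.307×0.66600/0.33400 = 0.61216.
Starting from p₀ = 0.66600; update p ← p + (dp/dt)·Δt with the new parameters.
p: 0.66600 → 0.73449  (Δp = +0.06849)
p: 0.73449 → 0.77856  (Δp = +0.04406)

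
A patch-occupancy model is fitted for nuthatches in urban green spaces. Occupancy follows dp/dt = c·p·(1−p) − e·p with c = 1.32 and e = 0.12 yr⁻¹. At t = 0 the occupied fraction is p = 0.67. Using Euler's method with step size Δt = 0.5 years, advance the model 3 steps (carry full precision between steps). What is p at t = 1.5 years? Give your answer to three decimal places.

Update rule: p ← p + [c·p·(1−p) − e·p]·Δt with Δt = 0.5.
p: 0.67000 → 0.77573  (Δp = +0.10573)
p: 0.77573 → 0.84401  (Δp = +0.06828)
p: 0.84401 → 0.88026  (Δp = +0.03626)

0.880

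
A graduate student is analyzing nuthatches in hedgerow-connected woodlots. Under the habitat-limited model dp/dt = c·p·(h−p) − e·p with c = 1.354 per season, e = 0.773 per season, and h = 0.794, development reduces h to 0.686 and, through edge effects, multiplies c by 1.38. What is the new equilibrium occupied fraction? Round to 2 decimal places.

0.27

Before: p* = h − e/c = 0.794 − 0.773/1.354 = 0.794 − 0.5709 = 0.2231.
After: c = 1.86852, e = 0.773, h = 0.686; p* = 0.686 − 0.773/1.86852 = 0.2723.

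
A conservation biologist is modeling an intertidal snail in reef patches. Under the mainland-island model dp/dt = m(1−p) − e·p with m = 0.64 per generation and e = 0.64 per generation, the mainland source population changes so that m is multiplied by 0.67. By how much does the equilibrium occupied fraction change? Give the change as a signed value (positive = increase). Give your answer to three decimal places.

-0.099

Before: p* = 0.64/(0.64+0.64) = 0.5000.
After: m = 0.4288, e = 0.64; p* = 0.4288/1.0688 = 0.4012.
Δp* = 0.4012 − 0.5000 = -0.0988.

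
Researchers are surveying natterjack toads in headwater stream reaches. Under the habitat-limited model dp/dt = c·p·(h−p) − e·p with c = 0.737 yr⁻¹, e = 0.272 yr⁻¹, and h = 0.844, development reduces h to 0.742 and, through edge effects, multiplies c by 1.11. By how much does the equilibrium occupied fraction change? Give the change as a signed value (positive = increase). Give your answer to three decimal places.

-0.065

Before: p* = h − e/c = 0.844 − 0.272/0.737 = 0.844 − 0.3691 = 0.4749.
After: c = 0.81807, e = 0.272, h = 0.742; p* = 0.742 − 0.272/0.81807 = 0.4095.
Δp* = 0.4095 − 0.4749 = -0.0654.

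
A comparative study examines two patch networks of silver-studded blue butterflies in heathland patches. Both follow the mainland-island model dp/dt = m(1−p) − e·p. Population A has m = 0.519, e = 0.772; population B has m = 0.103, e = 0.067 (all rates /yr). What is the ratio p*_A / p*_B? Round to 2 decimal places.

A: p*_A = m/(m+e) = 0.519/1.2910 = 0.4020.
B: p*_B = 0.103/0.1700 = 0.6059.
p*_A / p*_B = 0.4020/0.6059 = 0.6635.

0.66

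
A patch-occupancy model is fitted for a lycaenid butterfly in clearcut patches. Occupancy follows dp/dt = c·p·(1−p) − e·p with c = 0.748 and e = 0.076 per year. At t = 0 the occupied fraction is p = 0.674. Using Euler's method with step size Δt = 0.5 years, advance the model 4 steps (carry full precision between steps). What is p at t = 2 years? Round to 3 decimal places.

Update rule: p ← p + [c·p·(1−p) − e·p]·Δt with Δt = 0.5.
t = 0.5: p = 0.67400 + (+0.05656) = 0.73056
t = 1: p = 0.73056 + (+0.04586) = 0.77642
t = 1.5: p = 0.77642 + (+0.03542) = 0.81184
t = 2: p = 0.81184 + (+0.02628) = 0.83812

0.838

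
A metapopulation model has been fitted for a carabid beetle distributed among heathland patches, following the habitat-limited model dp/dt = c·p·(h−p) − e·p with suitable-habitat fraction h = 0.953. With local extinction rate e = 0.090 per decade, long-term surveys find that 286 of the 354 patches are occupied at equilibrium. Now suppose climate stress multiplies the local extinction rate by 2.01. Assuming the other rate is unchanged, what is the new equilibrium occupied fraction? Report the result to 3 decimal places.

0.661

Observed p* = 286/354 = 0.80791.
Balance c(h−p*) = e gives c = e/(0.953 − 0.80791) = 0.090/0.14509 = 0.62030.
New p* = 0.953 − e/c = 0.953 − 0.18090/0.62030 = 0.66137.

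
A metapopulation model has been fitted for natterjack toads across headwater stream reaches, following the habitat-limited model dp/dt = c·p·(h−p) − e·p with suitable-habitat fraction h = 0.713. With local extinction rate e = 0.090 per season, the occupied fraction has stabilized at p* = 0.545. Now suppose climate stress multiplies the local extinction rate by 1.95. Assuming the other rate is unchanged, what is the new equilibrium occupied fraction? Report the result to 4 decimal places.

0.3854

Balance c(h−p*) = e gives c = e/(0.713 − 0.54500) = 0.090/0.16800 = 0.53571.
New p* = 0.713 − e/c = 0.713 − 0.17550/0.53571 = 0.38540.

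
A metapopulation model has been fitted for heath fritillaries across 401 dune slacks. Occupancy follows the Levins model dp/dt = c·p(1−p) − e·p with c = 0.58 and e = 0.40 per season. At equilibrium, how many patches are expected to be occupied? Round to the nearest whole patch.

p* = 1 − e/c = 1 − 0.40/0.58 = 0.3103.
Expected occupied patches = N × p* = 401 × 0.3103 = 124.45 ≈ 124.

124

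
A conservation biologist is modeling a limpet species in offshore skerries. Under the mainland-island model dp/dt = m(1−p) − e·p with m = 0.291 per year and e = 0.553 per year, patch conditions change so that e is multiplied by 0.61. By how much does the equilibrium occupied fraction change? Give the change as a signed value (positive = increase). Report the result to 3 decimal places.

Before: p* = 0.291/(0.291+0.553) = 0.3448.
After: m = 0.291, e = 0.33733; p* = 0.291/0.6283 = 0.4631.
Δp* = 0.4631 − 0.3448 = +0.1183.

0.118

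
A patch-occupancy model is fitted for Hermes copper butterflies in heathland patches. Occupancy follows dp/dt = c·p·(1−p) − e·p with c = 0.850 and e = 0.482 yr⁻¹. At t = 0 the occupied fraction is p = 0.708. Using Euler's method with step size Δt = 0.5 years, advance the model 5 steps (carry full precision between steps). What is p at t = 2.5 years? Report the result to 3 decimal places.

0.497

Update rule: p ← p + [c·p·(1−p) − e·p]·Δt with Δt = 0.5.
  1  |  dp/dt·Δt = -0.082765  |  p_1 = 0.625235
  2  |  dp/dt·Δt = -0.051097  |  p_2 = 0.574138
  3  |  dp/dt·Δt = -0.034453  |  p_3 = 0.539684
  4  |  dp/dt·Δt = -0.024483  |  p_4 = 0.515201
  5  |  dp/dt·Δt = -0.018012  |  p_5 = 0.497190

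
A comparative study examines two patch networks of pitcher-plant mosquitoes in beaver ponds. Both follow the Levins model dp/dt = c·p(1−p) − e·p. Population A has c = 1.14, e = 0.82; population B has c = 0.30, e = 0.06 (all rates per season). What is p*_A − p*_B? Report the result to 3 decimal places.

A: p*_A = 1 − 0.82/1.14 = 0.2807.
B: p*_B = 1 − 0.06/0.30 = 0.8000.
p*_A − p*_B = 0.2807 − 0.8000 = -0.5193.

-0.519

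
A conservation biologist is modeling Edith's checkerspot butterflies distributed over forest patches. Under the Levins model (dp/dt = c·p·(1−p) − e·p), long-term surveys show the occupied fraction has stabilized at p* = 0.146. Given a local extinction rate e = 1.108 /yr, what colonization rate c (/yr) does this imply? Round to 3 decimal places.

At equilibrium c(1−p*) = e, so c = e/(1−p*).
c = 1.108/(1 − 0.146) = 1.108/0.8540 = 1.2974.

1.297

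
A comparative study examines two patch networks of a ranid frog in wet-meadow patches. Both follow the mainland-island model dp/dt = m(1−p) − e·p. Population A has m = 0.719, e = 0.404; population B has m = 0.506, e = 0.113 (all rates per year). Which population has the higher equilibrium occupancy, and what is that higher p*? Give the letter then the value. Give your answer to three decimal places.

A: p*_A = m/(m+e) = 0.719/1.1230 = 0.6402.
B: p*_B = 0.506/0.6190 = 0.8174.
B is higher at 0.8174.

B, 0.817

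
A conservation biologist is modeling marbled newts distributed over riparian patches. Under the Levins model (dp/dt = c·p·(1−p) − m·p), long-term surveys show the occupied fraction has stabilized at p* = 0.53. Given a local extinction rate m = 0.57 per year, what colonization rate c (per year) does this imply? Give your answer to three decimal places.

At equilibrium c(1−p*) = m, so c = m/(1−p*).
c = 0.57/(1 − 0.53) = 0.57/0.4700 = 1.2128.

1.213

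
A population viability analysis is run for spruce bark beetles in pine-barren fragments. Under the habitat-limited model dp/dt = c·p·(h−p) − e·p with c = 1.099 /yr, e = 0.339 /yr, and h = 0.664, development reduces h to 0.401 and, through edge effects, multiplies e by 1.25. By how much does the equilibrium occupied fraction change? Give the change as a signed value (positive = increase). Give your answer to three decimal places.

Before: p* = h − e/c = 0.664 − 0.339/1.099 = 0.664 − 0.3085 = 0.3555.
After: c = 1.099, e = 0.42375, h = 0.401; p* = 0.401 − 0.42375/1.099 = 0.0154.
Δp* = 0.0154 − 0.3555 = -0.3401.

-0.340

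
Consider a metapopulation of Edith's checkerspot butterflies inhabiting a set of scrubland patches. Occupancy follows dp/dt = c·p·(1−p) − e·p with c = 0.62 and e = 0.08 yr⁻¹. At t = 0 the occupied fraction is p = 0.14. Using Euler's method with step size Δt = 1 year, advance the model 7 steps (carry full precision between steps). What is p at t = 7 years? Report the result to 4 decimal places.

0.7863

Update rule: p ← p + [c·p·(1−p) − e·p]·Δt with Δt = 1.
step 1: Δp = +0.06345, p = 0.20345
step 2: Δp = +0.08420, p = 0.28765
step 3: Δp = +0.10403, p = 0.39168
step 4: Δp = +0.11639, p = 0.50807
step 5: Δp = +0.11431, p = 0.62238
step 6: Δp = +0.09592, p = 0.71831
step 7: Δp = +0.06799, p = 0.78629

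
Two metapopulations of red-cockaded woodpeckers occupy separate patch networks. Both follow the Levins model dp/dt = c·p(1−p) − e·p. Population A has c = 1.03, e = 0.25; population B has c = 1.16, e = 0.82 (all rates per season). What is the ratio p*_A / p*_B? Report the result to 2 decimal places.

A: p*_A = 1 − 0.25/1.03 = 0.7573.
B: p*_B = 1 − 0.82/1.16 = 0.2931.
p*_A / p*_B = 0.7573/0.2931 = 2.5837.

2.58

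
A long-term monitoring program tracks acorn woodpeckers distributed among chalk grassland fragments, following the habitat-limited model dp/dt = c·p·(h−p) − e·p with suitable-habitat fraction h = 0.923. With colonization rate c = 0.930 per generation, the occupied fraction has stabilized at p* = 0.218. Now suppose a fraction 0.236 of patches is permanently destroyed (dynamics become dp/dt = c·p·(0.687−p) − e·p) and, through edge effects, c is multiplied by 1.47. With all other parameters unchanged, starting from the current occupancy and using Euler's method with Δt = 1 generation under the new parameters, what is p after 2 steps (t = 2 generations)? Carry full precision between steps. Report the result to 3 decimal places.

0.213

Balance c(h−p*) = e gives e = 0.930×(0.923 − 0.21800) = 0.65565.
Starting from p₀ = 0.21800; update p ← p + (dp/dt)·Δt with the new parameters.
t = 1: p = 0.21800 + (-0.00316) = 0.21484
t = 2: p = 0.21484 + (-0.00218) = 0.21266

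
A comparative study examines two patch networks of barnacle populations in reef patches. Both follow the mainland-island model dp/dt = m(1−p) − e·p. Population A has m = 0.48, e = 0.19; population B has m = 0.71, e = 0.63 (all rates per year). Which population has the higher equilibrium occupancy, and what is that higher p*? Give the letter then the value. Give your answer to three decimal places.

A: p*_A = m/(m+e) = 0.48/0.6700 = 0.7164.
B: p*_B = 0.71/1.3400 = 0.5299.
A is higher at 0.7164.

A, 0.716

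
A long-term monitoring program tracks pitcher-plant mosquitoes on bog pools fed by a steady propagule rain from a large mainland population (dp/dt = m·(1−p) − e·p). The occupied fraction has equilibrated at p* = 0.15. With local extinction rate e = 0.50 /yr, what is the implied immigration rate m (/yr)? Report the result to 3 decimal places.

0.088

At equilibrium m(1−p*) = e·p*, so m = e·p*/(1−p*).
m = 0.50 × 0.15 / 0.8500 = 0.0750/0.8500 = 0.0882.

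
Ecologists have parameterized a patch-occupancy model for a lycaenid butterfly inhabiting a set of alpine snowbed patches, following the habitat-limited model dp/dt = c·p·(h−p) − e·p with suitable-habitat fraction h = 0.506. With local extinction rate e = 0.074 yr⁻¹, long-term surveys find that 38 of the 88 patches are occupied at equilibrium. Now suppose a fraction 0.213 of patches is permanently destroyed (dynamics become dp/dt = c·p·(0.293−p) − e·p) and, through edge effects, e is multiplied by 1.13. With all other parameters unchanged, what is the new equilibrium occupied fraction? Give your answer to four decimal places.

0.2092

Observed p* = 38/88 = 0.43182.
Balance c(h−p*) = e gives c = e/(0.506 − 0.43182) = 0.074/0.07418 = 0.99757.
New p* = 0.293 − e/c = 0.293 − 0.08362/0.99757 = 0.20918.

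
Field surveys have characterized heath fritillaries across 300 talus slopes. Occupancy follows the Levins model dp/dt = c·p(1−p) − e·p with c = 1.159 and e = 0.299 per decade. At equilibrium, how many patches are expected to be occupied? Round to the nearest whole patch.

p* = 1 − e/c = 1 − 0.299/1.159 = 0.7420.
Expected occupied patches = N × p* = 300 × 0.7420 = 222.61 ≈ 223.

223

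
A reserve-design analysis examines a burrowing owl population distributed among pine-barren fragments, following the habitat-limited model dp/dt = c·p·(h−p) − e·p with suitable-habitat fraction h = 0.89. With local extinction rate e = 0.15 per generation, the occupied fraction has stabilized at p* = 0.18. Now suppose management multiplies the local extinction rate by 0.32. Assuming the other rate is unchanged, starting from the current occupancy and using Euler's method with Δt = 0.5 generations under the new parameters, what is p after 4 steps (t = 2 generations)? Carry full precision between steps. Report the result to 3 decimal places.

0.218

Balance c(h−p*) = e gives c = e/(0.89 − 0.18000) = 0.15/0.71000 = 0.21127.
Starting from p₀ = 0.18000; update p ← p + (dp/dt)·Δt with the new parameters.
step 1: Δp = +0.00918, p = 0.18918
step 2: Δp = +0.00946, p = 0.19864
step 3: Δp = +0.00974, p = 0.20838
step 4: Δp = +0.01000, p = 0.21839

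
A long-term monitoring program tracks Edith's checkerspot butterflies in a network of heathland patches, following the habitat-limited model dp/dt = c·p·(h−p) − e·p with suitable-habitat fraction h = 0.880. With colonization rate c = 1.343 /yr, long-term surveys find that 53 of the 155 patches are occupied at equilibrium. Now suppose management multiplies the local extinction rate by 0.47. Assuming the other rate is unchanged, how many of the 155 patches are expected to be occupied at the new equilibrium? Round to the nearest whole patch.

Observed p* = 53/155 = 0.34194.
Balance c(h−p*) = e gives e = 1.343×(0.88 − 0.34194) = 0.72261.
New p* = 0.88 − e/c = 0.88 − 0.33963/1.34300 = 0.62711.
Expected occupied = 155 × 0.62711 = 97.20 ≈ 97.

97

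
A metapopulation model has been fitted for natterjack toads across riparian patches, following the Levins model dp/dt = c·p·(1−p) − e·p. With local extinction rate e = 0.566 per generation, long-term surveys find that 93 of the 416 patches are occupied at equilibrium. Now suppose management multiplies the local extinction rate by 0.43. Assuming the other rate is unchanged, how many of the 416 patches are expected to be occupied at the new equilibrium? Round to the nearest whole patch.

277

Observed p* = 93/416 = 0.22356.
Balance c(1−p*) = e gives c = e/(1 − 0.22356) = 0.566/0.77644 = 0.72897.
New p* = 1 − e/c = 1 − 0.24338/0.72897 = 0.66613.
Expected occupied = 416 × 0.66613 = 277.11 ≈ 277.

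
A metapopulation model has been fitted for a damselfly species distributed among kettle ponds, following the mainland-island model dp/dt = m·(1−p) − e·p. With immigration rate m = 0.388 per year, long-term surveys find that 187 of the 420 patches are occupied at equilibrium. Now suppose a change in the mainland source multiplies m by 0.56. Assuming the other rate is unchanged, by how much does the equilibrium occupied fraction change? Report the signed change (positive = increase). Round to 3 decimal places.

-0.135

Observed p* = 187/420 = 0.44524.
Balance m(1−p*) = e·p* gives e = m(1−p*)/p* = 0.388×0.55476/0.44524 = 0.48344.
New p* = m/(m+e) = 0.21728/(0.21728+0.48344) = 0.31008.
Δp* = 0.31008 − 0.44524 = -0.13516.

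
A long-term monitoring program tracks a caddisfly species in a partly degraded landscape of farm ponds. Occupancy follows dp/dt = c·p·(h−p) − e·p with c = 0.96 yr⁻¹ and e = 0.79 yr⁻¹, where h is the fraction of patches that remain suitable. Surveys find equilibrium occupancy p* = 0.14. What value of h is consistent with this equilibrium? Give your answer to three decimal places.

0.963

At equilibrium c(h−p*) = e, so h = p* + e/c.
h = 0.14 + 0.79/0.96 = 0.14 + 0.8229 = 0.9629.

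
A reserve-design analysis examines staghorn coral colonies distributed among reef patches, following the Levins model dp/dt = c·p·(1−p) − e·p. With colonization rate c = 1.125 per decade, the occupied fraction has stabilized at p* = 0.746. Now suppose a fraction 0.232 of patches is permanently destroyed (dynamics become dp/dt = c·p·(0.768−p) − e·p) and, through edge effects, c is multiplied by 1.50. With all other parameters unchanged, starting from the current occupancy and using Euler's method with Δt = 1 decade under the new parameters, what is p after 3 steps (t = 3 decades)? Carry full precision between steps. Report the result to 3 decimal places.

Balance c(1−p*) = e gives e = 1.125×(1 − 0.74600) = 0.28575.
Starting from p₀ = 0.74600; update p ← p + (dp/dt)·Δt with the new parameters.
step 1: Δp = -0.18547, p = 0.56053
step 2: Δp = +0.03608, p = 0.59660
step 3: Δp = +0.00208, p = 0.59868

0.599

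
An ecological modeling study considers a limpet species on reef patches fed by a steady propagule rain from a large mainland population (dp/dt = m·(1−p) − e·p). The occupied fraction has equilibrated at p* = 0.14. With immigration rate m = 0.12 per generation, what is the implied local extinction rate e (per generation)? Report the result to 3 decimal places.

0.737

At equilibrium m(1−p*) = e·p*, so e = m(1−p*)/p*.
e = 0.12 × 0.8600 / 0.14 = 0.7371.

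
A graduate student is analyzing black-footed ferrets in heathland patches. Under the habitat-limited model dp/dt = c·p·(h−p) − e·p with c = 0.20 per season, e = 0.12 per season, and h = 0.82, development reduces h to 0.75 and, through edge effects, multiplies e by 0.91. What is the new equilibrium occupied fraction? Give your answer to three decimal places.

Before: p* = h − e/c = 0.82 − 0.12/0.20 = 0.82 − 0.6000 = 0.2200.
After: c = 0.2, e = 0.1092, h = 0.75; p* = 0.75 − 0.1092/0.2 = 0.2040.

0.204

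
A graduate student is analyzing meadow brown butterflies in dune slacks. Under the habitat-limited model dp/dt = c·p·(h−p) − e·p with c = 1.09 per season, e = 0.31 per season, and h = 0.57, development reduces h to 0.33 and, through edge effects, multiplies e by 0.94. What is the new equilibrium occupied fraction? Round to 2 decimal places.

0.06

Before: p* = h − e/c = 0.57 − 0.31/1.09 = 0.57 − 0.2844 = 0.2856.
After: c = 1.09, e = 0.2914, h = 0.33; p* = 0.33 − 0.2914/1.09 = 0.0627.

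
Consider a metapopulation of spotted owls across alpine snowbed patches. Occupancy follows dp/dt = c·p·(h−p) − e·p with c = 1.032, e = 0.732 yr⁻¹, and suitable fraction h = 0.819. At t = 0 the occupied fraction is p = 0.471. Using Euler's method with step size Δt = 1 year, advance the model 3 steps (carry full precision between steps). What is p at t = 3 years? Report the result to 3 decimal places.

Update rule: p ← p + [c·p·(h−p) − e·p]·Δt with Δt = 1.
  1  |  dp/dt·Δt = -0.175619  |  p_1 = 0.295381
  2  |  dp/dt·Δt = -0.056602  |  p_2 = 0.238779
  3  |  dp/dt·Δt = -0.031808  |  p_3 = 0.206971

0.207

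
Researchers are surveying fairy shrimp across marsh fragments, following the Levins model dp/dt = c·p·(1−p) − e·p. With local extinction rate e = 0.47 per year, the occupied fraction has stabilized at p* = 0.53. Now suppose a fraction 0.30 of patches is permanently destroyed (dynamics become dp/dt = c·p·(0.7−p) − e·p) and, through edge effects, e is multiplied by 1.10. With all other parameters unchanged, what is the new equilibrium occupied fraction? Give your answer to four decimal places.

Balance c(1−p*) = e gives c = e/(1 − 0.53000) = 0.47/0.47000 = 1.00000.
New p* = 0.7 − e/c = 0.7 − 0.51700/1.00000 = 0.18300.

0.1830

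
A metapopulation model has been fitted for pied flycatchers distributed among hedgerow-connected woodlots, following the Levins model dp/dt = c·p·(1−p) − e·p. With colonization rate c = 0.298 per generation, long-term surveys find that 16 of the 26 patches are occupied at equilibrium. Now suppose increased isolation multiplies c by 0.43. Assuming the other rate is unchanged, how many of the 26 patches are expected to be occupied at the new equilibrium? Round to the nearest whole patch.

Observed p* = 16/26 = 0.61538.
Balance c(1−p*) = e gives e = 0.298×(1 − 0.61538) = 0.11462.
New p* = 1 − e/c = 1 − 0.11462/0.12814 = 0.10551.
Expected occupied = 26 × 0.10551 = 2.74 ≈ 3.

3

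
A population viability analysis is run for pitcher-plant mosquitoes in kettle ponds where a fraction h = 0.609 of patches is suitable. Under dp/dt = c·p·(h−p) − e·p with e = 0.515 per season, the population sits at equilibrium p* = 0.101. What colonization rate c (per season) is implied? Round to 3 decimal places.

1.014

At equilibrium c(h−p*) = e, so c = e/(h−p*).
c = 0.515/(0.609 − 0.101) = 0.515/0.5080 = 1.0138.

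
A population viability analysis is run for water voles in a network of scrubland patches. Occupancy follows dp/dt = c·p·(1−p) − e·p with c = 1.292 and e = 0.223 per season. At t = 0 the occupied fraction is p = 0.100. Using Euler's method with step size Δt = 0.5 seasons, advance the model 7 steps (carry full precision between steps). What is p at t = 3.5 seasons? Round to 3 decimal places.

Update rule: p ← p + [c·p·(1−p) − e·p]·Δt with Δt = 0.5.
  1  |  dp/dt·Δt = +0.046990  |  p_1 = 0.146990
  2  |  dp/dt·Δt = +0.064609  |  p_2 = 0.211599
  3  |  dp/dt·Δt = +0.084175  |  p_3 = 0.295774
  4  |  dp/dt·Δt = +0.101578  |  p_4 = 0.397352
  5  |  dp/dt·Δt = +0.110389  |  p_5 = 0.507740
  6  |  dp/dt·Δt = +0.104848  |  p_6 = 0.612589
  7  |  dp/dt·Δt = +0.085008  |  p_7 = 0.697596

0.698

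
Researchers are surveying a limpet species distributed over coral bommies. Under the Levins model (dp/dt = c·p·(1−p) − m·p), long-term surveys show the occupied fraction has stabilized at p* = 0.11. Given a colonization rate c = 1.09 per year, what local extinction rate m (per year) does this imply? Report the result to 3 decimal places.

At equilibrium c(1−p*) = m.
m = 1.09 × (1 − 0.11) = 1.09 × 0.8900 = 0.9701.

0.970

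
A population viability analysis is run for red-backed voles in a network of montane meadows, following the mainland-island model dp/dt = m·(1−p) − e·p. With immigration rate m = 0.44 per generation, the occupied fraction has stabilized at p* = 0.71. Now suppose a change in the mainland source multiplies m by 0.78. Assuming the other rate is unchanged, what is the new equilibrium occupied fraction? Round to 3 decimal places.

Balance m(1−p*) = e·p* gives e = m(1−p*)/p* = 0.44×0.29000/0.71000 = 0.17972.
New p* = m/(m+e) = 0.34320/(0.34320+0.17972) = 0.65631.

0.656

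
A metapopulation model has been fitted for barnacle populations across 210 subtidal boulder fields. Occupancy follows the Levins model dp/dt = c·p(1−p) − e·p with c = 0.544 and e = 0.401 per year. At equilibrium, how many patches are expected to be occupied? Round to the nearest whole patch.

55

p* = 1 − e/c = 1 − 0.401/0.544 = 0.2629.
Expected occupied patches = N × p* = 210 × 0.2629 = 55.20 ≈ 55.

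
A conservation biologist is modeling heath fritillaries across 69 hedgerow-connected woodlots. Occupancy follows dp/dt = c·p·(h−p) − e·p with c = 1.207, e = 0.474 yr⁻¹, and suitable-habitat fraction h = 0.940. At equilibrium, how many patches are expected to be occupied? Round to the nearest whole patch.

p* = h − e/c = 0.940 − 0.3927 = 0.5473.
Expected occupied patches = N × p* = 69 × 0.5473 = 37.76 ≈ 38.

38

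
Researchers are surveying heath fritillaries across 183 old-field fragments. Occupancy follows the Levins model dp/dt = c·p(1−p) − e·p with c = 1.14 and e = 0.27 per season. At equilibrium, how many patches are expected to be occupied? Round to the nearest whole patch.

140

p* = 1 − e/c = 1 − 0.27/1.14 = 0.7632.
Expected occupied patches = N × p* = 183 × 0.7632 = 139.66 ≈ 140.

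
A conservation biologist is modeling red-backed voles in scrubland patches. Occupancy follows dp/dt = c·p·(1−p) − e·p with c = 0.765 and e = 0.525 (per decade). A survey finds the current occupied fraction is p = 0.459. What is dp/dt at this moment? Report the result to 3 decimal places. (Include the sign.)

Colonization term: c·p·(1−p) = 0.765×0.459×0.5410 = 0.18996.
Extinction term: e·p = 0.24098.
dp/dt = 0.18996 − 0.24098 = -0.05101.

-0.051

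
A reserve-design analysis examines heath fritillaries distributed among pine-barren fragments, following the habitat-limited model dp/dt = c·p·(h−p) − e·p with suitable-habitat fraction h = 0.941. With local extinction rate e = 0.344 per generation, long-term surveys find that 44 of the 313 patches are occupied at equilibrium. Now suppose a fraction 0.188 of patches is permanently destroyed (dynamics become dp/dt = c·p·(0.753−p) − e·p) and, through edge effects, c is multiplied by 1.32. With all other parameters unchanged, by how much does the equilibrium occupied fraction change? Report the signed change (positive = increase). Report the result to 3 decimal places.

0.006

Observed p* = 44/313 = 0.14058.
Balance c(h−p*) = e gives c = e/(0.941 − 0.14058) = 0.344/0.80042 = 0.42977.
New p* = 0.753 − e/c = 0.753 − 0.34400/0.56730 = 0.14662.
Δp* = 0.14662 − 0.14058 = +0.00604.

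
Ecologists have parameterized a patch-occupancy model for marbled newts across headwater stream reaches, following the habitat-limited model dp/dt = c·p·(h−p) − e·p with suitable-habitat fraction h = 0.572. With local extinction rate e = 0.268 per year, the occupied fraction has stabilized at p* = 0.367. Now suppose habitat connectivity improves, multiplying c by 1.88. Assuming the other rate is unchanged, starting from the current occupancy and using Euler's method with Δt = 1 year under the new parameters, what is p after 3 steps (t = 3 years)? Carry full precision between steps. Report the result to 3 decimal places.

Balance c(h−p*) = e gives c = e/(0.572 − 0.36700) = 0.268/0.20500 = 1.30732.
Starting from p₀ = 0.36700; update p ← p + (dp/dt)·Δt with the new parameters.
p: 0.36700 → 0.45355  (Δp = +0.08655)
p: 0.45355 → 0.46404  (Δp = +0.01048)
p: 0.46404 → 0.46281  (Δp = -0.00123)

0.463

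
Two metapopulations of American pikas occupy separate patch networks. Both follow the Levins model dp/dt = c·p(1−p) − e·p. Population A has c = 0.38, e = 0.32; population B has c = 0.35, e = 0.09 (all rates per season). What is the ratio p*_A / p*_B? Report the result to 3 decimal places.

A: p*_A = 1 − 0.32/0.38 = 0.1579.
B: p*_B = 1 − 0.09/0.35 = 0.7429.
p*_A / p*_B = 0.1579/0.7429 = 0.2126.

0.213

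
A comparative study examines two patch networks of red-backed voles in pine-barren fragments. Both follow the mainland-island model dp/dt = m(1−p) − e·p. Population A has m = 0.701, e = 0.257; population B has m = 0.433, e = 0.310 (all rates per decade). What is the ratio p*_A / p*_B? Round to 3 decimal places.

A: p*_A = m/(m+e) = 0.701/0.9580 = 0.7317.
B: p*_B = 0.433/0.7430 = 0.5828.
p*_A / p*_B = 0.7317/0.5828 = 1.2556.

1.256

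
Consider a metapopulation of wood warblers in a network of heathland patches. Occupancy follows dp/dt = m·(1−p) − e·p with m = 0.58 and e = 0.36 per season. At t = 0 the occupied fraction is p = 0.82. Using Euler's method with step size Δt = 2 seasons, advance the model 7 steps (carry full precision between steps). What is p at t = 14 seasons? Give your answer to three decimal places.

0.534

Update rule: p ← p + [m·(1−p) − e·p]·Δt with Δt = 2.
  1  |  dp/dt·Δt = -0.381600  |  p_1 = 0.438400
  2  |  dp/dt·Δt = +0.335808  |  p_2 = 0.774208
  3  |  dp/dt·Δt = -0.295511  |  p_3 = 0.478697
  4  |  dp/dt·Δt = +0.260050  |  p_4 = 0.738747
  5  |  dp/dt·Δt = -0.228844  |  p_5 = 0.509903
  6  |  dp/dt·Δt = +0.201382  |  p_6 = 0.711285
  7  |  dp/dt·Δt = -0.177217  |  p_7 = 0.534069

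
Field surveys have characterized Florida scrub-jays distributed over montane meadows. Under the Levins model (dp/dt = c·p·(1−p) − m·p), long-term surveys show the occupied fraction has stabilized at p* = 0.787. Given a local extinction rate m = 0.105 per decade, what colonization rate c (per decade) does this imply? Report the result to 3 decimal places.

At equilibrium c(1−p*) = m, so c = m/(1−p*).
c = 0.105/(1 − 0.787) = 0.105/0.2130 = 0.4930.

0.493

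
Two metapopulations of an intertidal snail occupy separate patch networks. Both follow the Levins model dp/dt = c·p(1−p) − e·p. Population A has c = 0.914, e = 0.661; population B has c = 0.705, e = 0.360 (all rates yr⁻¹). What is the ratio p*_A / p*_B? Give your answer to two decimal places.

A: p*_A = 1 − 0.661/0.914 = 0.2768.
B: p*_B = 1 − 0.360/0.705 = 0.4894.
p*_A / p*_B = 0.2768/0.4894 = 0.5656.

0.57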